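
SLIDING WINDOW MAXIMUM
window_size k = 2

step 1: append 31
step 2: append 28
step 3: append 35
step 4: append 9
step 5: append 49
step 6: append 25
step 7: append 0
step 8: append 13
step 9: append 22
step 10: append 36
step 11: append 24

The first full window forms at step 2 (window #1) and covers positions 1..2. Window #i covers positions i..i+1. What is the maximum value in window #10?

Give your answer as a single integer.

step 1: append 31 -> window=[31] (not full yet)
step 2: append 28 -> window=[31, 28] -> max=31
step 3: append 35 -> window=[28, 35] -> max=35
step 4: append 9 -> window=[35, 9] -> max=35
step 5: append 49 -> window=[9, 49] -> max=49
step 6: append 25 -> window=[49, 25] -> max=49
step 7: append 0 -> window=[25, 0] -> max=25
step 8: append 13 -> window=[0, 13] -> max=13
step 9: append 22 -> window=[13, 22] -> max=22
step 10: append 36 -> window=[22, 36] -> max=36
step 11: append 24 -> window=[36, 24] -> max=36
Window #10 max = 36

Answer: 36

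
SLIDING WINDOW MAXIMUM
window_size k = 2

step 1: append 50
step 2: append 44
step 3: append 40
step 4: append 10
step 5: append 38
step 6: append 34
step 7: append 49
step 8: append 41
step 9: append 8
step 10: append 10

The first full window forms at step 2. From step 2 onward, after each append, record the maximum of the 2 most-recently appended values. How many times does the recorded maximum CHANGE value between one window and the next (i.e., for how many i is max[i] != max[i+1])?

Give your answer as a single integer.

Answer: 6

Derivation:
step 1: append 50 -> window=[50] (not full yet)
step 2: append 44 -> window=[50, 44] -> max=50
step 3: append 40 -> window=[44, 40] -> max=44
step 4: append 10 -> window=[40, 10] -> max=40
step 5: append 38 -> window=[10, 38] -> max=38
step 6: append 34 -> window=[38, 34] -> max=38
step 7: append 49 -> window=[34, 49] -> max=49
step 8: append 41 -> window=[49, 41] -> max=49
step 9: append 8 -> window=[41, 8] -> max=41
step 10: append 10 -> window=[8, 10] -> max=10
Recorded maximums: 50 44 40 38 38 49 49 41 10
Changes between consecutive maximums: 6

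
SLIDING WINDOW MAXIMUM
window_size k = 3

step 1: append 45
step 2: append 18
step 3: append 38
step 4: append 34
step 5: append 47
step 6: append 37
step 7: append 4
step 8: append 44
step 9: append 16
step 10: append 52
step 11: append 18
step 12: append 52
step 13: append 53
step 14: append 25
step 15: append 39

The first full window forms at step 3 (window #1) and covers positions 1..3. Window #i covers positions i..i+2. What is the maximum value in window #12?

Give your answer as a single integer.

Answer: 53

Derivation:
step 1: append 45 -> window=[45] (not full yet)
step 2: append 18 -> window=[45, 18] (not full yet)
step 3: append 38 -> window=[45, 18, 38] -> max=45
step 4: append 34 -> window=[18, 38, 34] -> max=38
step 5: append 47 -> window=[38, 34, 47] -> max=47
step 6: append 37 -> window=[34, 47, 37] -> max=47
step 7: append 4 -> window=[47, 37, 4] -> max=47
step 8: append 44 -> window=[37, 4, 44] -> max=44
step 9: append 16 -> window=[4, 44, 16] -> max=44
step 10: append 52 -> window=[44, 16, 52] -> max=52
step 11: append 18 -> window=[16, 52, 18] -> max=52
step 12: append 52 -> window=[52, 18, 52] -> max=52
step 13: append 53 -> window=[18, 52, 53] -> max=53
step 14: append 25 -> window=[52, 53, 25] -> max=53
Window #12 max = 53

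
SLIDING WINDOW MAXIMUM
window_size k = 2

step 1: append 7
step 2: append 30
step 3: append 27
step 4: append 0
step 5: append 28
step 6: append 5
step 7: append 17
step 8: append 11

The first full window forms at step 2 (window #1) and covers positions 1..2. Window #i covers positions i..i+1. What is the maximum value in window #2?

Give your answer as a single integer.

step 1: append 7 -> window=[7] (not full yet)
step 2: append 30 -> window=[7, 30] -> max=30
step 3: append 27 -> window=[30, 27] -> max=30
Window #2 max = 30

Answer: 30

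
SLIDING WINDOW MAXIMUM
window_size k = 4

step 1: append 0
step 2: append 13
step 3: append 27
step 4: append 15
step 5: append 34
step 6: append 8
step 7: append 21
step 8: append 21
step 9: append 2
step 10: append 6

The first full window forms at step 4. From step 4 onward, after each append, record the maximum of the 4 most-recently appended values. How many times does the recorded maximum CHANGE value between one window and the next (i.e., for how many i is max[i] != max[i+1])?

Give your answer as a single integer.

step 1: append 0 -> window=[0] (not full yet)
step 2: append 13 -> window=[0, 13] (not full yet)
step 3: append 27 -> window=[0, 13, 27] (not full yet)
step 4: append 15 -> window=[0, 13, 27, 15] -> max=27
step 5: append 34 -> window=[13, 27, 15, 34] -> max=34
step 6: append 8 -> window=[27, 15, 34, 8] -> max=34
step 7: append 21 -> window=[15, 34, 8, 21] -> max=34
step 8: append 21 -> window=[34, 8, 21, 21] -> max=34
step 9: append 2 -> window=[8, 21, 21, 2] -> max=21
step 10: append 6 -> window=[21, 21, 2, 6] -> max=21
Recorded maximums: 27 34 34 34 34 21 21
Changes between consecutive maximums: 2

Answer: 2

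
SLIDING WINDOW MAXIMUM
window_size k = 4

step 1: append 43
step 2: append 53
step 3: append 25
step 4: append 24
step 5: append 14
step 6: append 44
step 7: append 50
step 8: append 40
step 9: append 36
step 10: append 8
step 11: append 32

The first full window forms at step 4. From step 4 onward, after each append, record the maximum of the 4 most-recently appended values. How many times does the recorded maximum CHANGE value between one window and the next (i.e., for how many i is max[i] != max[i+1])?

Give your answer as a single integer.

Answer: 3

Derivation:
step 1: append 43 -> window=[43] (not full yet)
step 2: append 53 -> window=[43, 53] (not full yet)
step 3: append 25 -> window=[43, 53, 25] (not full yet)
step 4: append 24 -> window=[43, 53, 25, 24] -> max=53
step 5: append 14 -> window=[53, 25, 24, 14] -> max=53
step 6: append 44 -> window=[25, 24, 14, 44] -> max=44
step 7: append 50 -> window=[24, 14, 44, 50] -> max=50
step 8: append 40 -> window=[14, 44, 50, 40] -> max=50
step 9: append 36 -> window=[44, 50, 40, 36] -> max=50
step 10: append 8 -> window=[50, 40, 36, 8] -> max=50
step 11: append 32 -> window=[40, 36, 8, 32] -> max=40
Recorded maximums: 53 53 44 50 50 50 50 40
Changes between consecutive maximums: 3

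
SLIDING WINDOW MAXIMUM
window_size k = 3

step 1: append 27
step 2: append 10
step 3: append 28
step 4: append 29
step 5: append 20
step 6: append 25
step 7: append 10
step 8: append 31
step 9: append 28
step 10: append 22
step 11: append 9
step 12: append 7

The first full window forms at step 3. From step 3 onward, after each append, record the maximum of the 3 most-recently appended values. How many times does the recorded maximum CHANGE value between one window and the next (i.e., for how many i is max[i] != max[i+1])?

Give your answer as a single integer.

step 1: append 27 -> window=[27] (not full yet)
step 2: append 10 -> window=[27, 10] (not full yet)
step 3: append 28 -> window=[27, 10, 28] -> max=28
step 4: append 29 -> window=[10, 28, 29] -> max=29
step 5: append 20 -> window=[28, 29, 20] -> max=29
step 6: append 25 -> window=[29, 20, 25] -> max=29
step 7: append 10 -> window=[20, 25, 10] -> max=25
step 8: append 31 -> window=[25, 10, 31] -> max=31
step 9: append 28 -> window=[10, 31, 28] -> max=31
step 10: append 22 -> window=[31, 28, 22] -> max=31
step 11: append 9 -> window=[28, 22, 9] -> max=28
step 12: append 7 -> window=[22, 9, 7] -> max=22
Recorded maximums: 28 29 29 29 25 31 31 31 28 22
Changes between consecutive maximums: 5

Answer: 5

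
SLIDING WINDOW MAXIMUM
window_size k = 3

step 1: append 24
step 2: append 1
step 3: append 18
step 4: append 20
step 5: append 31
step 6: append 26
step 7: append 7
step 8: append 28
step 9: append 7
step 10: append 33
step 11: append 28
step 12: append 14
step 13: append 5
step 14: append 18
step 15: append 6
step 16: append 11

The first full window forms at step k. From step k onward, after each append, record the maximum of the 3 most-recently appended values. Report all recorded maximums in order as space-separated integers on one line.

step 1: append 24 -> window=[24] (not full yet)
step 2: append 1 -> window=[24, 1] (not full yet)
step 3: append 18 -> window=[24, 1, 18] -> max=24
step 4: append 20 -> window=[1, 18, 20] -> max=20
step 5: append 31 -> window=[18, 20, 31] -> max=31
step 6: append 26 -> window=[20, 31, 26] -> max=31
step 7: append 7 -> window=[31, 26, 7] -> max=31
step 8: append 28 -> window=[26, 7, 28] -> max=28
step 9: append 7 -> window=[7, 28, 7] -> max=28
step 10: append 33 -> window=[28, 7, 33] -> max=33
step 11: append 28 -> window=[7, 33, 28] -> max=33
step 12: append 14 -> window=[33, 28, 14] -> max=33
step 13: append 5 -> window=[28, 14, 5] -> max=28
step 14: append 18 -> window=[14, 5, 18] -> max=18
step 15: append 6 -> window=[5, 18, 6] -> max=18
step 16: append 11 -> window=[18, 6, 11] -> max=18

Answer: 24 20 31 31 31 28 28 33 33 33 28 18 18 18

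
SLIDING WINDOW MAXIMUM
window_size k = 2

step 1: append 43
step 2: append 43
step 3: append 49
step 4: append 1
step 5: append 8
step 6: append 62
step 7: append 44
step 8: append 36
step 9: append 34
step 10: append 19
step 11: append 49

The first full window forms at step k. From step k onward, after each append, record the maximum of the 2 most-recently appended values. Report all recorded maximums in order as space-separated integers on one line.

Answer: 43 49 49 8 62 62 44 36 34 49

Derivation:
step 1: append 43 -> window=[43] (not full yet)
step 2: append 43 -> window=[43, 43] -> max=43
step 3: append 49 -> window=[43, 49] -> max=49
step 4: append 1 -> window=[49, 1] -> max=49
step 5: append 8 -> window=[1, 8] -> max=8
step 6: append 62 -> window=[8, 62] -> max=62
step 7: append 44 -> window=[62, 44] -> max=62
step 8: append 36 -> window=[44, 36] -> max=44
step 9: append 34 -> window=[36, 34] -> max=36
step 10: append 19 -> window=[34, 19] -> max=34
step 11: append 49 -> window=[19, 49] -> max=49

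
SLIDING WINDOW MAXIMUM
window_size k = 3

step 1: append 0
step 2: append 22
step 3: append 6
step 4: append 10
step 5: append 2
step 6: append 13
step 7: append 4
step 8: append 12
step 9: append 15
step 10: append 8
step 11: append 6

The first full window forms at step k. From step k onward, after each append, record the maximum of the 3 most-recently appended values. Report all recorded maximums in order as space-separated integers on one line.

Answer: 22 22 10 13 13 13 15 15 15

Derivation:
step 1: append 0 -> window=[0] (not full yet)
step 2: append 22 -> window=[0, 22] (not full yet)
step 3: append 6 -> window=[0, 22, 6] -> max=22
step 4: append 10 -> window=[22, 6, 10] -> max=22
step 5: append 2 -> window=[6, 10, 2] -> max=10
step 6: append 13 -> window=[10, 2, 13] -> max=13
step 7: append 4 -> window=[2, 13, 4] -> max=13
step 8: append 12 -> window=[13, 4, 12] -> max=13
step 9: append 15 -> window=[4, 12, 15] -> max=15
step 10: append 8 -> window=[12, 15, 8] -> max=15
step 11: append 6 -> window=[15, 8, 6] -> max=15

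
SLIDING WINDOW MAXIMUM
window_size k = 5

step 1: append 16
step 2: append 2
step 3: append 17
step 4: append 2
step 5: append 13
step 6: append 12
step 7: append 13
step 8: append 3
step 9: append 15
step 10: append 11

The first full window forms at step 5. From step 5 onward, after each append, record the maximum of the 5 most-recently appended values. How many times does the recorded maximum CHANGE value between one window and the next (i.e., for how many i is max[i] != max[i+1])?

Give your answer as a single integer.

step 1: append 16 -> window=[16] (not full yet)
step 2: append 2 -> window=[16, 2] (not full yet)
step 3: append 17 -> window=[16, 2, 17] (not full yet)
step 4: append 2 -> window=[16, 2, 17, 2] (not full yet)
step 5: append 13 -> window=[16, 2, 17, 2, 13] -> max=17
step 6: append 12 -> window=[2, 17, 2, 13, 12] -> max=17
step 7: append 13 -> window=[17, 2, 13, 12, 13] -> max=17
step 8: append 3 -> window=[2, 13, 12, 13, 3] -> max=13
step 9: append 15 -> window=[13, 12, 13, 3, 15] -> max=15
step 10: append 11 -> window=[12, 13, 3, 15, 11] -> max=15
Recorded maximums: 17 17 17 13 15 15
Changes between consecutive maximums: 2

Answer: 2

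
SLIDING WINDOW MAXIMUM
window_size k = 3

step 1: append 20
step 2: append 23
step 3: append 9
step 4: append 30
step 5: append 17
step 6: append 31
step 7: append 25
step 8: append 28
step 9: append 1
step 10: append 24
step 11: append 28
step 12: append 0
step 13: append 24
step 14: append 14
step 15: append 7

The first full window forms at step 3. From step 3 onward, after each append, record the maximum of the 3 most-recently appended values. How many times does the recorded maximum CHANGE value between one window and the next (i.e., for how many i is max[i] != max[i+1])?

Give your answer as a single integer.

step 1: append 20 -> window=[20] (not full yet)
step 2: append 23 -> window=[20, 23] (not full yet)
step 3: append 9 -> window=[20, 23, 9] -> max=23
step 4: append 30 -> window=[23, 9, 30] -> max=30
step 5: append 17 -> window=[9, 30, 17] -> max=30
step 6: append 31 -> window=[30, 17, 31] -> max=31
step 7: append 25 -> window=[17, 31, 25] -> max=31
step 8: append 28 -> window=[31, 25, 28] -> max=31
step 9: append 1 -> window=[25, 28, 1] -> max=28
step 10: append 24 -> window=[28, 1, 24] -> max=28
step 11: append 28 -> window=[1, 24, 28] -> max=28
step 12: append 0 -> window=[24, 28, 0] -> max=28
step 13: append 24 -> window=[28, 0, 24] -> max=28
step 14: append 14 -> window=[0, 24, 14] -> max=24
step 15: append 7 -> window=[24, 14, 7] -> max=24
Recorded maximums: 23 30 30 31 31 31 28 28 28 28 28 24 24
Changes between consecutive maximums: 4

Answer: 4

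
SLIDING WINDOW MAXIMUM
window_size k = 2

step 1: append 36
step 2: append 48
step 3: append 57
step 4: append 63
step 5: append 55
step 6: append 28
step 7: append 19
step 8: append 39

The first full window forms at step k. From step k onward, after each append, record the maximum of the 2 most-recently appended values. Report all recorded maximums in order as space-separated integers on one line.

step 1: append 36 -> window=[36] (not full yet)
step 2: append 48 -> window=[36, 48] -> max=48
step 3: append 57 -> window=[48, 57] -> max=57
step 4: append 63 -> window=[57, 63] -> max=63
step 5: append 55 -> window=[63, 55] -> max=63
step 6: append 28 -> window=[55, 28] -> max=55
step 7: append 19 -> window=[28, 19] -> max=28
step 8: append 39 -> window=[19, 39] -> max=39

Answer: 48 57 63 63 55 28 39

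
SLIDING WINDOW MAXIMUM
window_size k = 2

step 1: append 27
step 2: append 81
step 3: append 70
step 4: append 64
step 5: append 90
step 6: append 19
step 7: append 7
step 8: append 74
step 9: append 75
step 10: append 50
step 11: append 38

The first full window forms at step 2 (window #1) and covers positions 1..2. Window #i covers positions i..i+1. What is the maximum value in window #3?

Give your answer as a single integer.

step 1: append 27 -> window=[27] (not full yet)
step 2: append 81 -> window=[27, 81] -> max=81
step 3: append 70 -> window=[81, 70] -> max=81
step 4: append 64 -> window=[70, 64] -> max=70
Window #3 max = 70

Answer: 70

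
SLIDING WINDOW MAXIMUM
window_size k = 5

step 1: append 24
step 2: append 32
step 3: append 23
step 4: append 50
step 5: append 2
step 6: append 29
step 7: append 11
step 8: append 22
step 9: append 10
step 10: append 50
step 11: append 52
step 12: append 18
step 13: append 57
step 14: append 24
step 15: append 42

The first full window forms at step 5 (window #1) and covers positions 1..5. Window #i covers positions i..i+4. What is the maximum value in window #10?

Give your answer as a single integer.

step 1: append 24 -> window=[24] (not full yet)
step 2: append 32 -> window=[24, 32] (not full yet)
step 3: append 23 -> window=[24, 32, 23] (not full yet)
step 4: append 50 -> window=[24, 32, 23, 50] (not full yet)
step 5: append 2 -> window=[24, 32, 23, 50, 2] -> max=50
step 6: append 29 -> window=[32, 23, 50, 2, 29] -> max=50
step 7: append 11 -> window=[23, 50, 2, 29, 11] -> max=50
step 8: append 22 -> window=[50, 2, 29, 11, 22] -> max=50
step 9: append 10 -> window=[2, 29, 11, 22, 10] -> max=29
step 10: append 50 -> window=[29, 11, 22, 10, 50] -> max=50
step 11: append 52 -> window=[11, 22, 10, 50, 52] -> max=52
step 12: append 18 -> window=[22, 10, 50, 52, 18] -> max=52
step 13: append 57 -> window=[10, 50, 52, 18, 57] -> max=57
step 14: append 24 -> window=[50, 52, 18, 57, 24] -> max=57
Window #10 max = 57

Answer: 57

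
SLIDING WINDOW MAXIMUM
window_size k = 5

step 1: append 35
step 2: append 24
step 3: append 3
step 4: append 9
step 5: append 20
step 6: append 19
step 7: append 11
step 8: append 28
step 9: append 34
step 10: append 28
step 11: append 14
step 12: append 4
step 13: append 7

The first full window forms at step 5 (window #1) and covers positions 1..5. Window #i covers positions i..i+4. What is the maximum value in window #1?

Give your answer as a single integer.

Answer: 35

Derivation:
step 1: append 35 -> window=[35] (not full yet)
step 2: append 24 -> window=[35, 24] (not full yet)
step 3: append 3 -> window=[35, 24, 3] (not full yet)
step 4: append 9 -> window=[35, 24, 3, 9] (not full yet)
step 5: append 20 -> window=[35, 24, 3, 9, 20] -> max=35
Window #1 max = 35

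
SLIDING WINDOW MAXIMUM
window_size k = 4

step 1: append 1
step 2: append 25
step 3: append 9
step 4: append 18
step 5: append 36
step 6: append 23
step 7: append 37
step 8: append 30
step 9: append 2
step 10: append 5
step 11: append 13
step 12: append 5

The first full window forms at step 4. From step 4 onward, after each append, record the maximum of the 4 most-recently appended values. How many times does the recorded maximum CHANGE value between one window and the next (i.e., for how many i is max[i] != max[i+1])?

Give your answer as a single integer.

Answer: 4

Derivation:
step 1: append 1 -> window=[1] (not full yet)
step 2: append 25 -> window=[1, 25] (not full yet)
step 3: append 9 -> window=[1, 25, 9] (not full yet)
step 4: append 18 -> window=[1, 25, 9, 18] -> max=25
step 5: append 36 -> window=[25, 9, 18, 36] -> max=36
step 6: append 23 -> window=[9, 18, 36, 23] -> max=36
step 7: append 37 -> window=[18, 36, 23, 37] -> max=37
step 8: append 30 -> window=[36, 23, 37, 30] -> max=37
step 9: append 2 -> window=[23, 37, 30, 2] -> max=37
step 10: append 5 -> window=[37, 30, 2, 5] -> max=37
step 11: append 13 -> window=[30, 2, 5, 13] -> max=30
step 12: append 5 -> window=[2, 5, 13, 5] -> max=13
Recorded maximums: 25 36 36 37 37 37 37 30 13
Changes between consecutive maximums: 4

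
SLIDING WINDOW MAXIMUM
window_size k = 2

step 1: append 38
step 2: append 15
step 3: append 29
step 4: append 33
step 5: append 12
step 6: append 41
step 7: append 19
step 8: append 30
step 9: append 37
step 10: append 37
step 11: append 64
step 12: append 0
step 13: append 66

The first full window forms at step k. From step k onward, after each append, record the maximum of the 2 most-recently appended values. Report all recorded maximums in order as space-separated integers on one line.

Answer: 38 29 33 33 41 41 30 37 37 64 64 66

Derivation:
step 1: append 38 -> window=[38] (not full yet)
step 2: append 15 -> window=[38, 15] -> max=38
step 3: append 29 -> window=[15, 29] -> max=29
step 4: append 33 -> window=[29, 33] -> max=33
step 5: append 12 -> window=[33, 12] -> max=33
step 6: append 41 -> window=[12, 41] -> max=41
step 7: append 19 -> window=[41, 19] -> max=41
step 8: append 30 -> window=[19, 30] -> max=30
step 9: append 37 -> window=[30, 37] -> max=37
step 10: append 37 -> window=[37, 37] -> max=37
step 11: append 64 -> window=[37, 64] -> max=64
step 12: append 0 -> window=[64, 0] -> max=64
step 13: append 66 -> window=[0, 66] -> max=66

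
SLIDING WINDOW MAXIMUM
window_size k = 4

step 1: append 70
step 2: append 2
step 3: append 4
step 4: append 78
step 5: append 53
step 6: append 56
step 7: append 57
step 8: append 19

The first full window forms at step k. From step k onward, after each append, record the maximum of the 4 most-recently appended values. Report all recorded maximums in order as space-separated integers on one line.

step 1: append 70 -> window=[70] (not full yet)
step 2: append 2 -> window=[70, 2] (not full yet)
step 3: append 4 -> window=[70, 2, 4] (not full yet)
step 4: append 78 -> window=[70, 2, 4, 78] -> max=78
step 5: append 53 -> window=[2, 4, 78, 53] -> max=78
step 6: append 56 -> window=[4, 78, 53, 56] -> max=78
step 7: append 57 -> window=[78, 53, 56, 57] -> max=78
step 8: append 19 -> window=[53, 56, 57, 19] -> max=57

Answer: 78 78 78 78 57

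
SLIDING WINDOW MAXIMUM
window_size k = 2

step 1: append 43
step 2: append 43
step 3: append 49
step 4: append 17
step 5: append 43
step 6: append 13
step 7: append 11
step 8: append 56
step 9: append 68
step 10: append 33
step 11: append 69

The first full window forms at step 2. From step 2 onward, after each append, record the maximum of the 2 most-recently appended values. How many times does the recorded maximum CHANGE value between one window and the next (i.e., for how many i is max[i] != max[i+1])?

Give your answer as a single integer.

step 1: append 43 -> window=[43] (not full yet)
step 2: append 43 -> window=[43, 43] -> max=43
step 3: append 49 -> window=[43, 49] -> max=49
step 4: append 17 -> window=[49, 17] -> max=49
step 5: append 43 -> window=[17, 43] -> max=43
step 6: append 13 -> window=[43, 13] -> max=43
step 7: append 11 -> window=[13, 11] -> max=13
step 8: append 56 -> window=[11, 56] -> max=56
step 9: append 68 -> window=[56, 68] -> max=68
step 10: append 33 -> window=[68, 33] -> max=68
step 11: append 69 -> window=[33, 69] -> max=69
Recorded maximums: 43 49 49 43 43 13 56 68 68 69
Changes between consecutive maximums: 6

Answer: 6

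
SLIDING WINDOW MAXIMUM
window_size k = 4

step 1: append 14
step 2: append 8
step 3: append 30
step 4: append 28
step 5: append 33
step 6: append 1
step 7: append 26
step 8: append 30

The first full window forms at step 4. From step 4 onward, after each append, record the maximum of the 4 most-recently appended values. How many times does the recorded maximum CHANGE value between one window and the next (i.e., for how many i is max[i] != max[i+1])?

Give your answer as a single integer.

Answer: 1

Derivation:
step 1: append 14 -> window=[14] (not full yet)
step 2: append 8 -> window=[14, 8] (not full yet)
step 3: append 30 -> window=[14, 8, 30] (not full yet)
step 4: append 28 -> window=[14, 8, 30, 28] -> max=30
step 5: append 33 -> window=[8, 30, 28, 33] -> max=33
step 6: append 1 -> window=[30, 28, 33, 1] -> max=33
step 7: append 26 -> window=[28, 33, 1, 26] -> max=33
step 8: append 30 -> window=[33, 1, 26, 30] -> max=33
Recorded maximums: 30 33 33 33 33
Changes between consecutive maximums: 1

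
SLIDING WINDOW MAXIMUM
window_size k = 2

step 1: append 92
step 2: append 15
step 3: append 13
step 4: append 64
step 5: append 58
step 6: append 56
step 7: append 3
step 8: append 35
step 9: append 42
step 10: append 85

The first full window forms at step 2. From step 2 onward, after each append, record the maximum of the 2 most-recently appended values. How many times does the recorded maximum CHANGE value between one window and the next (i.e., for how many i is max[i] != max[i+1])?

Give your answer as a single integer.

Answer: 7

Derivation:
step 1: append 92 -> window=[92] (not full yet)
step 2: append 15 -> window=[92, 15] -> max=92
step 3: append 13 -> window=[15, 13] -> max=15
step 4: append 64 -> window=[13, 64] -> max=64
step 5: append 58 -> window=[64, 58] -> max=64
step 6: append 56 -> window=[58, 56] -> max=58
step 7: append 3 -> window=[56, 3] -> max=56
step 8: append 35 -> window=[3, 35] -> max=35
step 9: append 42 -> window=[35, 42] -> max=42
step 10: append 85 -> window=[42, 85] -> max=85
Recorded maximums: 92 15 64 64 58 56 35 42 85
Changes between consecutive maximums: 7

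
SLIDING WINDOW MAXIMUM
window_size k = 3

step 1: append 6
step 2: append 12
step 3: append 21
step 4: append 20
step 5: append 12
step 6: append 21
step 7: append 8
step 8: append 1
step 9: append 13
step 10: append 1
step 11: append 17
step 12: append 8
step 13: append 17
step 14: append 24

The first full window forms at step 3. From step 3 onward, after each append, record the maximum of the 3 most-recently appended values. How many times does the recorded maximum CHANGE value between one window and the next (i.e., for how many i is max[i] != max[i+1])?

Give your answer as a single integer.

Answer: 3

Derivation:
step 1: append 6 -> window=[6] (not full yet)
step 2: append 12 -> window=[6, 12] (not full yet)
step 3: append 21 -> window=[6, 12, 21] -> max=21
step 4: append 20 -> window=[12, 21, 20] -> max=21
step 5: append 12 -> window=[21, 20, 12] -> max=21
step 6: append 21 -> window=[20, 12, 21] -> max=21
step 7: append 8 -> window=[12, 21, 8] -> max=21
step 8: append 1 -> window=[21, 8, 1] -> max=21
step 9: append 13 -> window=[8, 1, 13] -> max=13
step 10: append 1 -> window=[1, 13, 1] -> max=13
step 11: append 17 -> window=[13, 1, 17] -> max=17
step 12: append 8 -> window=[1, 17, 8] -> max=17
step 13: append 17 -> window=[17, 8, 17] -> max=17
step 14: append 24 -> window=[8, 17, 24] -> max=24
Recorded maximums: 21 21 21 21 21 21 13 13 17 17 17 24
Changes between consecutive maximums: 3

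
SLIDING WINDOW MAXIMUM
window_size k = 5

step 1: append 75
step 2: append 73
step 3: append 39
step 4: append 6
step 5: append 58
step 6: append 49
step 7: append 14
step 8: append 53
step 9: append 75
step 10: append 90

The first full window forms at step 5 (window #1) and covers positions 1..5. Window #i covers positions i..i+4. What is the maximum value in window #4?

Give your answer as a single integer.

Answer: 58

Derivation:
step 1: append 75 -> window=[75] (not full yet)
step 2: append 73 -> window=[75, 73] (not full yet)
step 3: append 39 -> window=[75, 73, 39] (not full yet)
step 4: append 6 -> window=[75, 73, 39, 6] (not full yet)
step 5: append 58 -> window=[75, 73, 39, 6, 58] -> max=75
step 6: append 49 -> window=[73, 39, 6, 58, 49] -> max=73
step 7: append 14 -> window=[39, 6, 58, 49, 14] -> max=58
step 8: append 53 -> window=[6, 58, 49, 14, 53] -> max=58
Window #4 max = 58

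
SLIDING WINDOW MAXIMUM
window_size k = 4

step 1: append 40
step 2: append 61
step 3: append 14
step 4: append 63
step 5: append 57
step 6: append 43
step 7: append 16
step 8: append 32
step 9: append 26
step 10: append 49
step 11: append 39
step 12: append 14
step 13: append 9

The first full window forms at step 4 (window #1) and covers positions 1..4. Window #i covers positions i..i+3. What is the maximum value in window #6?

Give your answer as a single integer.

Answer: 43

Derivation:
step 1: append 40 -> window=[40] (not full yet)
step 2: append 61 -> window=[40, 61] (not full yet)
step 3: append 14 -> window=[40, 61, 14] (not full yet)
step 4: append 63 -> window=[40, 61, 14, 63] -> max=63
step 5: append 57 -> window=[61, 14, 63, 57] -> max=63
step 6: append 43 -> window=[14, 63, 57, 43] -> max=63
step 7: append 16 -> window=[63, 57, 43, 16] -> max=63
step 8: append 32 -> window=[57, 43, 16, 32] -> max=57
step 9: append 26 -> window=[43, 16, 32, 26] -> max=43
Window #6 max = 43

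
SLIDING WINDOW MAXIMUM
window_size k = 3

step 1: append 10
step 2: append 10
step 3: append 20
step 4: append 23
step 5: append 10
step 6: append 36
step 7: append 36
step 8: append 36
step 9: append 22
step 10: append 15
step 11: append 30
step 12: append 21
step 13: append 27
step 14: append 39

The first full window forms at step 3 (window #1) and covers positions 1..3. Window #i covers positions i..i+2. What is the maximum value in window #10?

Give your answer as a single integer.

step 1: append 10 -> window=[10] (not full yet)
step 2: append 10 -> window=[10, 10] (not full yet)
step 3: append 20 -> window=[10, 10, 20] -> max=20
step 4: append 23 -> window=[10, 20, 23] -> max=23
step 5: append 10 -> window=[20, 23, 10] -> max=23
step 6: append 36 -> window=[23, 10, 36] -> max=36
step 7: append 36 -> window=[10, 36, 36] -> max=36
step 8: append 36 -> window=[36, 36, 36] -> max=36
step 9: append 22 -> window=[36, 36, 22] -> max=36
step 10: append 15 -> window=[36, 22, 15] -> max=36
step 11: append 30 -> window=[22, 15, 30] -> max=30
step 12: append 21 -> window=[15, 30, 21] -> max=30
Window #10 max = 30

Answer: 30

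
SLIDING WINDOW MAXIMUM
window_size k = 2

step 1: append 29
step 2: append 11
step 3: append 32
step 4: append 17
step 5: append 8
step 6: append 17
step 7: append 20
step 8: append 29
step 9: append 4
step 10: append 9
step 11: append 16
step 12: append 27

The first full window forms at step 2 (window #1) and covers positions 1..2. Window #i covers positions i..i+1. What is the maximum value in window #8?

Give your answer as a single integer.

step 1: append 29 -> window=[29] (not full yet)
step 2: append 11 -> window=[29, 11] -> max=29
step 3: append 32 -> window=[11, 32] -> max=32
step 4: append 17 -> window=[32, 17] -> max=32
step 5: append 8 -> window=[17, 8] -> max=17
step 6: append 17 -> window=[8, 17] -> max=17
step 7: append 20 -> window=[17, 20] -> max=20
step 8: append 29 -> window=[20, 29] -> max=29
step 9: append 4 -> window=[29, 4] -> max=29
Window #8 max = 29

Answer: 29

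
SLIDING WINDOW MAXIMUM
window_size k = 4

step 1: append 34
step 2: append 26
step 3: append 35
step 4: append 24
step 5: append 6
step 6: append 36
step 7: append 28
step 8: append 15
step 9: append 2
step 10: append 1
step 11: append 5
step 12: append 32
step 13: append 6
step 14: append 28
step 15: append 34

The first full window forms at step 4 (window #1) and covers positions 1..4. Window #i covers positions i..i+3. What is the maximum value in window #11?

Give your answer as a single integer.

step 1: append 34 -> window=[34] (not full yet)
step 2: append 26 -> window=[34, 26] (not full yet)
step 3: append 35 -> window=[34, 26, 35] (not full yet)
step 4: append 24 -> window=[34, 26, 35, 24] -> max=35
step 5: append 6 -> window=[26, 35, 24, 6] -> max=35
step 6: append 36 -> window=[35, 24, 6, 36] -> max=36
step 7: append 28 -> window=[24, 6, 36, 28] -> max=36
step 8: append 15 -> window=[6, 36, 28, 15] -> max=36
step 9: append 2 -> window=[36, 28, 15, 2] -> max=36
step 10: append 1 -> window=[28, 15, 2, 1] -> max=28
step 11: append 5 -> window=[15, 2, 1, 5] -> max=15
step 12: append 32 -> window=[2, 1, 5, 32] -> max=32
step 13: append 6 -> window=[1, 5, 32, 6] -> max=32
step 14: append 28 -> window=[5, 32, 6, 28] -> max=32
Window #11 max = 32

Answer: 32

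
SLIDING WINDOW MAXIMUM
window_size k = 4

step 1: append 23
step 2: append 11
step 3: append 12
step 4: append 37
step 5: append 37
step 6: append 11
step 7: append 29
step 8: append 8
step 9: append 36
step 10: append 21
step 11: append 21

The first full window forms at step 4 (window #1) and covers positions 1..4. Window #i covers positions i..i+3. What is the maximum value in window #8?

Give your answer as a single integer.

Answer: 36

Derivation:
step 1: append 23 -> window=[23] (not full yet)
step 2: append 11 -> window=[23, 11] (not full yet)
step 3: append 12 -> window=[23, 11, 12] (not full yet)
step 4: append 37 -> window=[23, 11, 12, 37] -> max=37
step 5: append 37 -> window=[11, 12, 37, 37] -> max=37
step 6: append 11 -> window=[12, 37, 37, 11] -> max=37
step 7: append 29 -> window=[37, 37, 11, 29] -> max=37
step 8: append 8 -> window=[37, 11, 29, 8] -> max=37
step 9: append 36 -> window=[11, 29, 8, 36] -> max=36
step 10: append 21 -> window=[29, 8, 36, 21] -> max=36
step 11: append 21 -> window=[8, 36, 21, 21] -> max=36
Window #8 max = 36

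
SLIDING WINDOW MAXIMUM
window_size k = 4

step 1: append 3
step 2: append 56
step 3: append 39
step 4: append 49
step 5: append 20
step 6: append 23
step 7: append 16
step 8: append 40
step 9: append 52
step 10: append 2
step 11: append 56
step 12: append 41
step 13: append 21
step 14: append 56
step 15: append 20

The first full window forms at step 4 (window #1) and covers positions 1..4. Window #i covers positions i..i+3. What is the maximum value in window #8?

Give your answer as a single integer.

Answer: 56

Derivation:
step 1: append 3 -> window=[3] (not full yet)
step 2: append 56 -> window=[3, 56] (not full yet)
step 3: append 39 -> window=[3, 56, 39] (not full yet)
step 4: append 49 -> window=[3, 56, 39, 49] -> max=56
step 5: append 20 -> window=[56, 39, 49, 20] -> max=56
step 6: append 23 -> window=[39, 49, 20, 23] -> max=49
step 7: append 16 -> window=[49, 20, 23, 16] -> max=49
step 8: append 40 -> window=[20, 23, 16, 40] -> max=40
step 9: append 52 -> window=[23, 16, 40, 52] -> max=52
step 10: append 2 -> window=[16, 40, 52, 2] -> max=52
step 11: append 56 -> window=[40, 52, 2, 56] -> max=56
Window #8 max = 56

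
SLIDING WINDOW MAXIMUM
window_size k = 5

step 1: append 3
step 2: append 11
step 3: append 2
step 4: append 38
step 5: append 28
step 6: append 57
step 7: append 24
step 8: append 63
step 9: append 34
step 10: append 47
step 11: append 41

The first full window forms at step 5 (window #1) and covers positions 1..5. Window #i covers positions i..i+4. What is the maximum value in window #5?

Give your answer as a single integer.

Answer: 63

Derivation:
step 1: append 3 -> window=[3] (not full yet)
step 2: append 11 -> window=[3, 11] (not full yet)
step 3: append 2 -> window=[3, 11, 2] (not full yet)
step 4: append 38 -> window=[3, 11, 2, 38] (not full yet)
step 5: append 28 -> window=[3, 11, 2, 38, 28] -> max=38
step 6: append 57 -> window=[11, 2, 38, 28, 57] -> max=57
step 7: append 24 -> window=[2, 38, 28, 57, 24] -> max=57
step 8: append 63 -> window=[38, 28, 57, 24, 63] -> max=63
step 9: append 34 -> window=[28, 57, 24, 63, 34] -> max=63
Window #5 max = 63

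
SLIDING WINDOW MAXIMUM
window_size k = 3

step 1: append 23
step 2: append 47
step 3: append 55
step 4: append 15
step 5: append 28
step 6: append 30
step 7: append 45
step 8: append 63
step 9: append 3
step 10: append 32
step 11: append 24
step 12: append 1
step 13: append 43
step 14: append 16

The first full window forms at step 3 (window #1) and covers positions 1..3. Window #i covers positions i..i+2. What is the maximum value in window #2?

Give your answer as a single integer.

step 1: append 23 -> window=[23] (not full yet)
step 2: append 47 -> window=[23, 47] (not full yet)
step 3: append 55 -> window=[23, 47, 55] -> max=55
step 4: append 15 -> window=[47, 55, 15] -> max=55
Window #2 max = 55

Answer: 55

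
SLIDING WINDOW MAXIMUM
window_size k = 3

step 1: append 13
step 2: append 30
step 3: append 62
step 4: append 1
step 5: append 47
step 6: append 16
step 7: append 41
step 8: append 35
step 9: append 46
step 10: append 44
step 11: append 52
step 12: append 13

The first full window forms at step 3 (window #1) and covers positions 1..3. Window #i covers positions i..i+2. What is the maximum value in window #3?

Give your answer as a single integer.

step 1: append 13 -> window=[13] (not full yet)
step 2: append 30 -> window=[13, 30] (not full yet)
step 3: append 62 -> window=[13, 30, 62] -> max=62
step 4: append 1 -> window=[30, 62, 1] -> max=62
step 5: append 47 -> window=[62, 1, 47] -> max=62
Window #3 max = 62

Answer: 62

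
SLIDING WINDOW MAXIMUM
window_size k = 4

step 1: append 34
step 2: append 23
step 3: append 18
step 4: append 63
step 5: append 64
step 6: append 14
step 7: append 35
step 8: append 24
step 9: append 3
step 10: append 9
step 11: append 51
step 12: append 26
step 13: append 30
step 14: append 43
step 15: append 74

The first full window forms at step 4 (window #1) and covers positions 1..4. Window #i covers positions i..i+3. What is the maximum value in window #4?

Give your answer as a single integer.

Answer: 64

Derivation:
step 1: append 34 -> window=[34] (not full yet)
step 2: append 23 -> window=[34, 23] (not full yet)
step 3: append 18 -> window=[34, 23, 18] (not full yet)
step 4: append 63 -> window=[34, 23, 18, 63] -> max=63
step 5: append 64 -> window=[23, 18, 63, 64] -> max=64
step 6: append 14 -> window=[18, 63, 64, 14] -> max=64
step 7: append 35 -> window=[63, 64, 14, 35] -> max=64
Window #4 max = 64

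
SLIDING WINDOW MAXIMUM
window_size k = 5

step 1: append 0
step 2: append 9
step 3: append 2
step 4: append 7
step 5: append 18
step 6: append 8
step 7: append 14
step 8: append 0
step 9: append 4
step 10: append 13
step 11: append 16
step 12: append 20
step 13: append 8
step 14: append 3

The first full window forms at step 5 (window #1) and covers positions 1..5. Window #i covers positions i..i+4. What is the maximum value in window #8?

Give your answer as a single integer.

Answer: 20

Derivation:
step 1: append 0 -> window=[0] (not full yet)
step 2: append 9 -> window=[0, 9] (not full yet)
step 3: append 2 -> window=[0, 9, 2] (not full yet)
step 4: append 7 -> window=[0, 9, 2, 7] (not full yet)
step 5: append 18 -> window=[0, 9, 2, 7, 18] -> max=18
step 6: append 8 -> window=[9, 2, 7, 18, 8] -> max=18
step 7: append 14 -> window=[2, 7, 18, 8, 14] -> max=18
step 8: append 0 -> window=[7, 18, 8, 14, 0] -> max=18
step 9: append 4 -> window=[18, 8, 14, 0, 4] -> max=18
step 10: append 13 -> window=[8, 14, 0, 4, 13] -> max=14
step 11: append 16 -> window=[14, 0, 4, 13, 16] -> max=16
step 12: append 20 -> window=[0, 4, 13, 16, 20] -> max=20
Window #8 max = 20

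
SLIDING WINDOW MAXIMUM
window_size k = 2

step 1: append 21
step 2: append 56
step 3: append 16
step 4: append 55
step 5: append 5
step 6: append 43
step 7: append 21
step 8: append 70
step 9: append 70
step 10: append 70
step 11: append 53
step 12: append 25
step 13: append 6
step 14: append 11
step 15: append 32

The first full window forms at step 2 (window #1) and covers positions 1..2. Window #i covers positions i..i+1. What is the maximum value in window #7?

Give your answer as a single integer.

step 1: append 21 -> window=[21] (not full yet)
step 2: append 56 -> window=[21, 56] -> max=56
step 3: append 16 -> window=[56, 16] -> max=56
step 4: append 55 -> window=[16, 55] -> max=55
step 5: append 5 -> window=[55, 5] -> max=55
step 6: append 43 -> window=[5, 43] -> max=43
step 7: append 21 -> window=[43, 21] -> max=43
step 8: append 70 -> window=[21, 70] -> max=70
Window #7 max = 70

Answer: 70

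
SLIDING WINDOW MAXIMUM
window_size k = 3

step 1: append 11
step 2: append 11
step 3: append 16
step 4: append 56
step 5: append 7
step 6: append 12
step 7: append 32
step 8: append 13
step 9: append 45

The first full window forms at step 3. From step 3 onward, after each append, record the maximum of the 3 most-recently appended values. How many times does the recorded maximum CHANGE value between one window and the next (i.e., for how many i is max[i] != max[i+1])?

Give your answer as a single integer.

Answer: 3

Derivation:
step 1: append 11 -> window=[11] (not full yet)
step 2: append 11 -> window=[11, 11] (not full yet)
step 3: append 16 -> window=[11, 11, 16] -> max=16
step 4: append 56 -> window=[11, 16, 56] -> max=56
step 5: append 7 -> window=[16, 56, 7] -> max=56
step 6: append 12 -> window=[56, 7, 12] -> max=56
step 7: append 32 -> window=[7, 12, 32] -> max=32
step 8: append 13 -> window=[12, 32, 13] -> max=32
step 9: append 45 -> window=[32, 13, 45] -> max=45
Recorded maximums: 16 56 56 56 32 32 45
Changes between consecutive maximums: 3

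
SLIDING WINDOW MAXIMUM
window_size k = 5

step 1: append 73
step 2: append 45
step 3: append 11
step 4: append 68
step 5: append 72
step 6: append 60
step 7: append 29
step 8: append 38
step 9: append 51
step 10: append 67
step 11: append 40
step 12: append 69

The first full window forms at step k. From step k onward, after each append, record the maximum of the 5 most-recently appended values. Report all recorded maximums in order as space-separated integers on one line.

step 1: append 73 -> window=[73] (not full yet)
step 2: append 45 -> window=[73, 45] (not full yet)
step 3: append 11 -> window=[73, 45, 11] (not full yet)
step 4: append 68 -> window=[73, 45, 11, 68] (not full yet)
step 5: append 72 -> window=[73, 45, 11, 68, 72] -> max=73
step 6: append 60 -> window=[45, 11, 68, 72, 60] -> max=72
step 7: append 29 -> window=[11, 68, 72, 60, 29] -> max=72
step 8: append 38 -> window=[68, 72, 60, 29, 38] -> max=72
step 9: append 51 -> window=[72, 60, 29, 38, 51] -> max=72
step 10: append 67 -> window=[60, 29, 38, 51, 67] -> max=67
step 11: append 40 -> window=[29, 38, 51, 67, 40] -> max=67
step 12: append 69 -> window=[38, 51, 67, 40, 69] -> max=69

Answer: 73 72 72 72 72 67 67 69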